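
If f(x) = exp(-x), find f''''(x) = exp(-x)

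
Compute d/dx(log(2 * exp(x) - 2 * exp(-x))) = (exp(2*x) + 1)/(exp(2*x) - 1)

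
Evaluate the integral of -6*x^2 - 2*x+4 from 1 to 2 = -13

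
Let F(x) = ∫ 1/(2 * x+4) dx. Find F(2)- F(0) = log(2)/2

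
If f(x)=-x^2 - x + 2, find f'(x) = -2*x - 1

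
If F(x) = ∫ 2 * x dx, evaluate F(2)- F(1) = 3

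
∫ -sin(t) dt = cos(t) + C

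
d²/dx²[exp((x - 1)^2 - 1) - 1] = 4*x^2*exp(x^2 - 2*x) - 8*x*exp(x^2 - 2*x) + 6*exp(x^2 - 2*x)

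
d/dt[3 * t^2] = 6*t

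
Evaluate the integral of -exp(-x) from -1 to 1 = -E + exp(-1)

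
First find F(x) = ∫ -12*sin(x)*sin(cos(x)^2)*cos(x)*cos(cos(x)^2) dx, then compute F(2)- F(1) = -3*cos(cos(4) + 1)/2 + 3*cos(cos(2) + 1)/2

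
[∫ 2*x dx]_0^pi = pi^2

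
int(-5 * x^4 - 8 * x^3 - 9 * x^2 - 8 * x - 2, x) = -x^5 - 2*x^4 - 3*x^3 - 4*x^2 - 2*x + C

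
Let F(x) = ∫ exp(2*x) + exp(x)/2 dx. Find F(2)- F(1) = -E/2 + exp(4)/2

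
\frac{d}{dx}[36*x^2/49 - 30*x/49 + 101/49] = 72*x/49 - 30/49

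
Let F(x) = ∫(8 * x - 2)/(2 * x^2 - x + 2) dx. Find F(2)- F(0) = 4*log(2)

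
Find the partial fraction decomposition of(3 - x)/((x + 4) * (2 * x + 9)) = -15/(2*x + 9) + 7/(x + 4)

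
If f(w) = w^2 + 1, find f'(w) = 2*w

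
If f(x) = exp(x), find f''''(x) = exp(x)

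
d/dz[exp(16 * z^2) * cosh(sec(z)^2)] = 2*(16*z*cosh(cos(z)^(-2)) + sin(z)*sinh(cos(z)^(-2))/cos(z)^3)*exp(16*z^2)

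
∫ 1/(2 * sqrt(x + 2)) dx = sqrt(x + 2) + C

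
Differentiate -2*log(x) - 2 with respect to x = -2/x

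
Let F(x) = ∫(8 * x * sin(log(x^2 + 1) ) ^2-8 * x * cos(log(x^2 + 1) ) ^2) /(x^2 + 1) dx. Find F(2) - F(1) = -2*sin(2*log(5)) + 2*sin(2*log(2))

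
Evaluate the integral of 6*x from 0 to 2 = 12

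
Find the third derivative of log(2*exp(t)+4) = (-2*exp(2*t) + 4*exp(t))/(exp(3*t) + 6*exp(2*t) + 12*exp(t) + 8)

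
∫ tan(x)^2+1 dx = tan(x) + C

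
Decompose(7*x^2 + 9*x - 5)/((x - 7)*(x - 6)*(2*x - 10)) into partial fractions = 215/(4*(x - 5)) - 301/(2*(x - 6)) + 401/(4*(x - 7))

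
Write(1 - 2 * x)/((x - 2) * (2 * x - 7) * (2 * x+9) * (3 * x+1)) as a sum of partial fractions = 9/(805*(3*x + 1)) - 1/(130*(2*x + 9)) - 1/(46*(2*x - 7)) + 1/(91*(x - 2))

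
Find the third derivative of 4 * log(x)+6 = 8/x^3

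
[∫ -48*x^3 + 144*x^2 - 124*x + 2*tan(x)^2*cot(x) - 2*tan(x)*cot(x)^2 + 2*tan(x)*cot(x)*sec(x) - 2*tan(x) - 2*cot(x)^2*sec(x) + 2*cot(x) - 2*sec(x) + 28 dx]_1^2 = -2/sin(1) - 2 + 2/sin(2)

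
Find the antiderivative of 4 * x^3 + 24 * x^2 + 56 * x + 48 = x^4 + 8*x^3 + 28*x^2 + 48*x + C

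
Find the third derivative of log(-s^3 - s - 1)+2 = (6*s^6 - 6*s^4 - 42*s^3 + 6*s^2 - 6*s + 8)/(s^9 + 3*s^7 + 3*s^6 + 3*s^5 + 6*s^4 + 4*s^3 + 3*s^2 + 3*s + 1)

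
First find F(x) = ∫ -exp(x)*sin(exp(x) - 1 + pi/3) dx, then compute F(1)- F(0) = cos(-1 + pi/3 + E) - 1/2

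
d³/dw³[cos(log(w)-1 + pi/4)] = sqrt(2)*(-2*sin(log(w) - 1) + cos(log(w) - 1))/w^3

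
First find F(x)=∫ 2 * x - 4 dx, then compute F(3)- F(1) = 0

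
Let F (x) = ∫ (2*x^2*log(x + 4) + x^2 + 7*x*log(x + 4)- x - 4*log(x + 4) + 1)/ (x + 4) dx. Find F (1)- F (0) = -log(4) + log(5)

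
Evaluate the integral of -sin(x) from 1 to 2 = -cos(1) + cos(2)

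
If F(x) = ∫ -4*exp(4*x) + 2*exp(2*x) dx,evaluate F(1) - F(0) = -exp(4) + exp(2)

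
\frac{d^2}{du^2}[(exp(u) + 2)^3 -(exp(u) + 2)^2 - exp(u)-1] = 9*exp(3*u) + 20*exp(2*u) + 7*exp(u)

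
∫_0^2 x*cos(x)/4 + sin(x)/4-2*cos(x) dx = -3*sin(2)/2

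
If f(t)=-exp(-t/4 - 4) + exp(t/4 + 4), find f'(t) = (exp(t/2 + 8) + 1)*exp(-t/4 - 4)/4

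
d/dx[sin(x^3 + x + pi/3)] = (3*x^2 + 1)*cos(x^3 + x + pi/3)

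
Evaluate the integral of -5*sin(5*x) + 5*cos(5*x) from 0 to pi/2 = 0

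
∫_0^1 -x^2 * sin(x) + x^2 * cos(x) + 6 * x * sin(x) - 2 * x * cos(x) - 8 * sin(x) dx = -4 + cos(1) + sin(1)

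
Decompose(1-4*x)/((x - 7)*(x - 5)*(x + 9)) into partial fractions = 37/(224*(x + 9)) + 19/(28*(x - 5)) - 27/(32*(x - 7))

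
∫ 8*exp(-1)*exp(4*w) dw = 2*exp(4*w - 1) + C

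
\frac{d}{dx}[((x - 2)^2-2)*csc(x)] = (-x^2*cos(x)/sin(x) + 2*x + 4*x*cos(x)/sin(x) - 4 - 2*cos(x)/sin(x))/sin(x)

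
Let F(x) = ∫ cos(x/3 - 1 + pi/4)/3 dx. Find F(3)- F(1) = -cos(2/3 + pi/4) + sqrt(2)/2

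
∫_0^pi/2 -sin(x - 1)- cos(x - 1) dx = -2*cos(1)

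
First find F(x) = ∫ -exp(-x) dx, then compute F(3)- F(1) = -exp(-1) + exp(-3)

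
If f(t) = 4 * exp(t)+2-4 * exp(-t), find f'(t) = (4*exp(2*t) + 4)*exp(-t)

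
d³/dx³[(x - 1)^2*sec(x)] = (-x^2*sin(x)/cos(x) + 6*x^2*sin(x)/cos(x)^3 + 2*x*sin(x)/cos(x) - 12*x*sin(x)/cos(x)^3 - 6*x + 12*x/cos(x)^2 + 5*sin(x)/cos(x) + 6*sin(x)/cos(x)^3 + 6 - 12/cos(x)^2)/cos(x)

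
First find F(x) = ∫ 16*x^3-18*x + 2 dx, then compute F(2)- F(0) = 32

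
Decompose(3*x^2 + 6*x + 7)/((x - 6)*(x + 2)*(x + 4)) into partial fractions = 31/(20*(x + 4)) - 7/(16*(x + 2)) + 151/(80*(x - 6))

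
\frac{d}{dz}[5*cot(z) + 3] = -5/sin(z)^2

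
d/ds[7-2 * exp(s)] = -2*exp(s)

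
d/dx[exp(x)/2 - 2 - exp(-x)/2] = (exp(2*x) + 1)*exp(-x)/2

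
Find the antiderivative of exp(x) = exp(x) + C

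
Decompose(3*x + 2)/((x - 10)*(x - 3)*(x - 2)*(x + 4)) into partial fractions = 5/(294*(x + 4)) + 1/(6*(x - 2)) - 11/(49*(x - 3)) + 2/(49*(x - 10))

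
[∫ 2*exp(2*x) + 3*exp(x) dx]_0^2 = -6 + (1 + exp(2))*(2 + exp(2))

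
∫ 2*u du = u^2 + C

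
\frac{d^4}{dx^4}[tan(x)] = 24*tan(x)^5 + 40*tan(x)^3 + 16*tan(x)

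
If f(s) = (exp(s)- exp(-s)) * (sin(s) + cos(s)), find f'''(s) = -4*(exp(2*s)*sin(s) + cos(s))*exp(-s)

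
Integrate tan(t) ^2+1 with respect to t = tan(t) + C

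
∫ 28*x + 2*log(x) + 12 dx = 2*x*(7*x + log(x) + 5) + C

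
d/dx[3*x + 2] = 3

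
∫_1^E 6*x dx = -3 + 3*exp(2)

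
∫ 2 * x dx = x^2 + C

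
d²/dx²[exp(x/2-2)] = exp(x/2 - 2)/4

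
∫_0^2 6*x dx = 12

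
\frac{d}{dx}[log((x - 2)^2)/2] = 1/(x - 2)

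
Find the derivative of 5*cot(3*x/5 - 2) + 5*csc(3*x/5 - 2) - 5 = -3*cot(3*x/5 - 2)^2 - 3*cot(3*x/5 - 2)*csc(3*x/5 - 2) - 3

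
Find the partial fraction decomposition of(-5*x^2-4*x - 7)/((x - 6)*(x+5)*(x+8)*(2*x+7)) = 434/(513*(2*x + 7)) + 295/(378*(x + 8)) - 112/(99*(x + 5)) - 211/(2926*(x - 6))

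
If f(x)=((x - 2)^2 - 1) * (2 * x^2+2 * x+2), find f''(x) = 24*x^2 - 36*x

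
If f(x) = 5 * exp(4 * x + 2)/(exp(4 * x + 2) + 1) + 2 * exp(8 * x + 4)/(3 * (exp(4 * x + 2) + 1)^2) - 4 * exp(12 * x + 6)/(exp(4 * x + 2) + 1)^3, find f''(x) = (240*exp(4*x + 2) + 368*exp(8*x + 4) - 1904*exp(12*x + 6) + 272*exp(16*x + 8))/(3*exp(10)*exp(20*x) + 15*exp(8)*exp(16*x) + 30*exp(6)*exp(12*x) + 30*exp(4)*exp(8*x) + 15*exp(2)*exp(4*x) + 3)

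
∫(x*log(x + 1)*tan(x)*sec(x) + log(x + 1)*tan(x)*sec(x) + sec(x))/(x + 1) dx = log(x + 1)*sec(x) + C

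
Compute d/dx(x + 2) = 1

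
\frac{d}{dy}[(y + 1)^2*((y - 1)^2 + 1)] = 4*y^3 - 2*y + 2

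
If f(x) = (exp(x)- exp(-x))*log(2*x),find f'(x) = (x*exp(2*x)*log(x) + x*exp(2*x)*log(2) + x*log(x) + x*log(2) + exp(2*x) - 1)*exp(-x)/x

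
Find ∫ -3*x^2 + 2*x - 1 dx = -x^3 + x^2 - x + C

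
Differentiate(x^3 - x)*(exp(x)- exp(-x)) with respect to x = (x^3*exp(2*x) + x^3 + 3*x^2*exp(2*x) - 3*x^2 - x*exp(2*x) - x - exp(2*x) + 1)*exp(-x)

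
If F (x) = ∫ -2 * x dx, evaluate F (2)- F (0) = -4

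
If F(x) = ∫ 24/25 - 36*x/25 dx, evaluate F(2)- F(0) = -24/25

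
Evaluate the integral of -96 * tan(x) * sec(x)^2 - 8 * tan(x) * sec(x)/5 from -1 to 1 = 0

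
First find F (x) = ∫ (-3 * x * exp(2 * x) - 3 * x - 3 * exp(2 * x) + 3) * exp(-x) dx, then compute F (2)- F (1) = -6*exp(2) - 3*exp(-1) + 6*exp(-2) + 3*E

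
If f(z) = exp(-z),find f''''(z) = exp(-z)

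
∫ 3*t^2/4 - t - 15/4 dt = t^3/4 - t^2/2 - 15*t/4 + C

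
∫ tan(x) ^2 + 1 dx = tan(x) + C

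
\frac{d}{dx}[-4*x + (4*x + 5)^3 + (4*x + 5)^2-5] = 192*x^2 + 512*x + 336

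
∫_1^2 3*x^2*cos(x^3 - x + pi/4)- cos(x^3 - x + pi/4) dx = -sqrt(2)/2 + sin(pi/4 + 6)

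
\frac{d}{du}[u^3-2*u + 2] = 3*u^2 - 2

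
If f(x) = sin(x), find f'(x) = cos(x)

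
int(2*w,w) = w^2 + C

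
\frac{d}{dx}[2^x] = 2^x*log(2)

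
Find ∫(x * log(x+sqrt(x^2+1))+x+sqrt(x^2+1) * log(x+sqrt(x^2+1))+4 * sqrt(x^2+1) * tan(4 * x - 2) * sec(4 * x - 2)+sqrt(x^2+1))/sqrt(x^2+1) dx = (x + sqrt(x^2 + 1))*log(x + sqrt(x^2 + 1)) + sec(4*x - 2) + C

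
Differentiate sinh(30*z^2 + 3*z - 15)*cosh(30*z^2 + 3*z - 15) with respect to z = 3*(20*z + 1)*cosh(60*z^2 + 6*z - 30)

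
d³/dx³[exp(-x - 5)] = -exp(-x - 5)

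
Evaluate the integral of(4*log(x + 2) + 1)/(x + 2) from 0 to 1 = -2*log(2)^2 - log(2) + log(3) + 2*log(3)^2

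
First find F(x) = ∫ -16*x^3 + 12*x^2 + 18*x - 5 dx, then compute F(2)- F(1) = -10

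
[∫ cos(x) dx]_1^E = -sin(1) + sin(E)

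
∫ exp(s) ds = exp(s) + C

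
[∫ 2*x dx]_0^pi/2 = pi^2/4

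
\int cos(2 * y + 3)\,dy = sin(2*y + 3)/2 + C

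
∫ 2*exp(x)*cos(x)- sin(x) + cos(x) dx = sqrt(2)*(exp(x) + 1)*sin(x + pi/4) + C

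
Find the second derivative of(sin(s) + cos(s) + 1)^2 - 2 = -4*sin(2*s) - 2*sqrt(2)*sin(s + pi/4)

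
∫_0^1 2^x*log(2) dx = 1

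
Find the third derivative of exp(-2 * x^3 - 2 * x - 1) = (-216*x^6 - 216*x^4 + 216*x^3 - 72*x^2 + 72*x - 20)*exp(-2*x^3 - 2*x - 1)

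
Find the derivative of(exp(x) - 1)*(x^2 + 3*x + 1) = x^2*exp(x) + 5*x*exp(x) - 2*x + 4*exp(x) - 3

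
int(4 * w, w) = 2*w^2 + C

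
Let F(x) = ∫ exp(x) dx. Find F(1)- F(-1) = E - exp(-1)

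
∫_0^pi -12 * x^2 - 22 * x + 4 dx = (2 + pi)^2*(5 - 4*pi) - 20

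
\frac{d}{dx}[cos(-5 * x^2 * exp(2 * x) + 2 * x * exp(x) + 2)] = 2*(5*x^2*exp(x) + 5*x*exp(x) - x - 1)*exp(x)*sin(-5*x^2*exp(2*x) + 2*x*exp(x) + 2)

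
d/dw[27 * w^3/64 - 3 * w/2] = 81*w^2/64 - 3/2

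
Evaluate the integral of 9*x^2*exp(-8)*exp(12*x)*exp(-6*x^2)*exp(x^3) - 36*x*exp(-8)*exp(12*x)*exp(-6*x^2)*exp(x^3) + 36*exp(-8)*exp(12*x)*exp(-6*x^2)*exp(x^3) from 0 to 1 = -3*exp(-8) + 3*exp(-1)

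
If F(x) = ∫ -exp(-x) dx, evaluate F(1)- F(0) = -1 + exp(-1)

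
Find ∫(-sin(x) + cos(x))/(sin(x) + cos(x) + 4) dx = log(sin(x) + cos(x) + 4) + C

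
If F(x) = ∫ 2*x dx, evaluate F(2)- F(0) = 4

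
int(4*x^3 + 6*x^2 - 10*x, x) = x^4 + 2*x^3 - 5*x^2 + C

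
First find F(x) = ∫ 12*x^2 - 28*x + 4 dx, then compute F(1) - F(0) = -6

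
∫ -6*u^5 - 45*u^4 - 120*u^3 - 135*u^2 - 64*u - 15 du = -u^6 - 9*u^5 - 30*u^4 - 45*u^3 - 32*u^2 - 15*u + C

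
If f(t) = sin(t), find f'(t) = cos(t)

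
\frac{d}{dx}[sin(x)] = cos(x)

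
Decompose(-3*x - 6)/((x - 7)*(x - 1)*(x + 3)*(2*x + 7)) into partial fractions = -4/(21*(2*x + 7)) + 3/(40*(x + 3)) + 1/(24*(x - 1)) - 3/(140*(x - 7))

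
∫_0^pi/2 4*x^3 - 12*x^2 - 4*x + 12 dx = -9 + (-3 + pi/2)^2*(1 + pi^2/4 + pi)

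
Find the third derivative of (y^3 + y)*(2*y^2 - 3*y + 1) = 120*y^2 - 72*y + 18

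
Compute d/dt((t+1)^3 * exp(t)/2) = t^3*exp(t)/2 + 3*t^2*exp(t) + 9*t*exp(t)/2 + 2*exp(t)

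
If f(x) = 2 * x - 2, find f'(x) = 2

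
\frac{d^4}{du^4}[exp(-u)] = exp(-u)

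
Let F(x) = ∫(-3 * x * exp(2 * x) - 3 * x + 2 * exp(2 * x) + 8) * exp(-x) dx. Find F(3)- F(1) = -4*exp(3) - 2*E + 4*exp(-3) + 2*exp(-1)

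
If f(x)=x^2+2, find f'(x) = 2*x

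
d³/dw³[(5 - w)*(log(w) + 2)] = (w + 10)/w^3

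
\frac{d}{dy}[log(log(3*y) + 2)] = 1/(y*log(y) + y*log(3) + 2*y)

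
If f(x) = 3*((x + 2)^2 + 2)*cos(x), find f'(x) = -3*x^2*sin(x) - 12*x*sin(x) + 6*x*cos(x) - 18*sin(x) + 12*cos(x)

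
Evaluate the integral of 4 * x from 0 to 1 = 2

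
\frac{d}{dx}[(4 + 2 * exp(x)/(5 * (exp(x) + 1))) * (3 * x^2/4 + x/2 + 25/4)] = (3*x^2*exp(x) + 66*x*exp(2*x) + 128*x*exp(x) + 60*x + 22*exp(2*x) + 67*exp(x) + 20)/(10*exp(2*x) + 20*exp(x) + 10)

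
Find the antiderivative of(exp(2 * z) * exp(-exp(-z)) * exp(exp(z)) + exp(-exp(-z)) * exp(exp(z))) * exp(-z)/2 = exp(2*sinh(z))/2 + C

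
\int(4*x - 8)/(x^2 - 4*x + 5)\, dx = 2*log((x - 2)^2 + 1) + C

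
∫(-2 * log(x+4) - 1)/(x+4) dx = (-log(x + 4) - 1)*log(x + 4) + C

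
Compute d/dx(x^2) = 2*x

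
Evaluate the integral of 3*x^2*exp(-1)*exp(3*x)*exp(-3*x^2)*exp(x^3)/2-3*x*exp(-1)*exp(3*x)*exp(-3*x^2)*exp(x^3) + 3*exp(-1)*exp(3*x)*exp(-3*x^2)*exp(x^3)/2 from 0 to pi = -exp(-1)/2 + exp((-1 + pi)^3)/2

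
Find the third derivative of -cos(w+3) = -sin(w + 3)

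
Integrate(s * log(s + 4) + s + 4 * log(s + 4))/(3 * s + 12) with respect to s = s*log(s + 4)/3 + C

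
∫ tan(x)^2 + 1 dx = tan(x) + C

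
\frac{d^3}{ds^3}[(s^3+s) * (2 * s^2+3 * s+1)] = 120*s^2 + 72*s + 18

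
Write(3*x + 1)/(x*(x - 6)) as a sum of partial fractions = 19/(6*(x - 6)) - 1/(6*x)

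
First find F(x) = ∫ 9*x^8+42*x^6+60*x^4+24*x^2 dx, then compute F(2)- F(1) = 1701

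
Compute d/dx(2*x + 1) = 2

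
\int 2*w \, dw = w^2 + C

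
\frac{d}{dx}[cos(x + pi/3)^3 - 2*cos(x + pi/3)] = -3*sin(x + pi/3)*cos(x + pi/3)^2 + 2*sin(x + pi/3)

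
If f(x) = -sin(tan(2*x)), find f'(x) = -2*cos(tan(2*x))/cos(2*x)^2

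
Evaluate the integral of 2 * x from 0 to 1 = 1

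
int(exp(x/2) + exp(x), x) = (exp(x/2) + 1)^2 + C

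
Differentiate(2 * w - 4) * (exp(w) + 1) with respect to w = 2*w*exp(w) - 2*exp(w) + 2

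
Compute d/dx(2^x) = 2^x*log(2)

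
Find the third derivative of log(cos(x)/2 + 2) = (14*sin(x) - 2*sin(2*x))/(cos(x) + 4)^3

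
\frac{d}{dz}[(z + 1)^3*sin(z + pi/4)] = (z + 1)^2*(z*cos(z + pi/4) + sqrt(2)*sin(z) + 2*sqrt(2)*cos(z))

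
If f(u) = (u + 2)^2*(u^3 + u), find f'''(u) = 60*u^2 + 96*u + 30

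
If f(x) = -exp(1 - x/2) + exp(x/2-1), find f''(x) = (exp(x - 2) - 1)*exp(1 - x/2)/4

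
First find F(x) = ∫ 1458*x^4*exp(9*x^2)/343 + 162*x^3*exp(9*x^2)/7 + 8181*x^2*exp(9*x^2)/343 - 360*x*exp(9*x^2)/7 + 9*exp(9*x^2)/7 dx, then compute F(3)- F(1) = 66*exp(9)/343 + 6450*exp(81)/343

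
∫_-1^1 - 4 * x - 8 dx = -16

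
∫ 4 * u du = 2*u^2 + C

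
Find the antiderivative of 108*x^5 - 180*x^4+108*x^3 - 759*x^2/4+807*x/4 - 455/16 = 18*x^6 - 36*x^5 + 27*x^4 - 253*x^3/4 + 807*x^2/8 - 455*x/16 + C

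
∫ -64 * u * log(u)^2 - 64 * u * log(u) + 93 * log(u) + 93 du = u*(-32*u*log(u) + 93)*log(u) + C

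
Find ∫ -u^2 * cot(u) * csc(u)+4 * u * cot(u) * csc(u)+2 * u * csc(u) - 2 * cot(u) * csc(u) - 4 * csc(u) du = ((u - 2)^2 - 2)*csc(u) + C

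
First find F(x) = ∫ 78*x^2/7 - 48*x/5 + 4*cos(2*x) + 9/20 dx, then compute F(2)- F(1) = -2*sin(2) + 2*sin(4) + 241/20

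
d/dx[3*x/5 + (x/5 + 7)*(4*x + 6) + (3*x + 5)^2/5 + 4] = 26*x/5 + 179/5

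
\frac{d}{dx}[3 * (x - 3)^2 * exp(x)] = 3*x^2*exp(x) - 12*x*exp(x) + 9*exp(x)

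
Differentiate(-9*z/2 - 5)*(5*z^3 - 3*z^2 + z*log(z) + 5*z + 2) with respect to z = -90*z^3 - 69*z^2/2 - 9*z*log(z) - 39*z/2 - 5*log(z) - 39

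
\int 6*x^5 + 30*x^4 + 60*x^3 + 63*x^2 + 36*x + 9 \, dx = x^6 + 6*x^5 + 15*x^4 + 21*x^3 + 18*x^2 + 9*x + C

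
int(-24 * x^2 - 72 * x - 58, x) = -8*x^3 - 36*x^2 - 58*x + C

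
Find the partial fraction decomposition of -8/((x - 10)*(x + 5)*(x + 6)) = -1/(2*(x + 6)) + 8/(15*(x + 5)) - 1/(30*(x - 10))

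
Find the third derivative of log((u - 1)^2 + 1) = (4*u^3 - 12*u^2 + 8)/(u^6 - 6*u^5 + 18*u^4 - 32*u^3 + 36*u^2 - 24*u + 8)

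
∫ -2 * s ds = -s^2 + C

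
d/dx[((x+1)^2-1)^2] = 4*x^3 + 12*x^2 + 8*x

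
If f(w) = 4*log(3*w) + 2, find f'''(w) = 8/w^3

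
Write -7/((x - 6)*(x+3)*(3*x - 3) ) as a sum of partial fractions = -7/(108*(x + 3)) + 7/(60*(x - 1)) - 7/(135*(x - 6))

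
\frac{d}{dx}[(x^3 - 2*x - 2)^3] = 9*x^8 - 42*x^6 - 36*x^5 + 60*x^4 + 96*x^3 + 12*x^2 - 48*x - 24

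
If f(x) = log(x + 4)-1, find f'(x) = 1/(x + 4)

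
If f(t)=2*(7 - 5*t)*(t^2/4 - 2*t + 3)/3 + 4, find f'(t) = -5*t^2/2 + 47*t/3 - 58/3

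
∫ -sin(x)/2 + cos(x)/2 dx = sqrt(2)*sin(x + pi/4)/2 + C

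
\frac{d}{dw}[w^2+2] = 2*w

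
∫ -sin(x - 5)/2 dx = cos(x - 5)/2 + C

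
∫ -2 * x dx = -x^2 + C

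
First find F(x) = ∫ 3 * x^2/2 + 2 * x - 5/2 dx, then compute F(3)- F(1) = 16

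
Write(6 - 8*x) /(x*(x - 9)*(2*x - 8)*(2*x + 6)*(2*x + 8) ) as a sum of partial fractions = 19/(1664*(x + 4)) - 5/(336*(x + 3)) + 13/(4480*(x - 4)) - 11/(9360*(x - 9)) + 1/(576*x)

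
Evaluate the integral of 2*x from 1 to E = -1 + exp(2)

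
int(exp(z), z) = exp(z) + C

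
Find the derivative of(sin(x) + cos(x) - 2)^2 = 2*cos(2*x) - 4*sqrt(2)*cos(x + pi/4)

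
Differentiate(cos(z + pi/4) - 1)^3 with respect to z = -15*sin(z + pi/4)/4 + 3*cos(2*z) - 3*cos(3*z + pi/4)/4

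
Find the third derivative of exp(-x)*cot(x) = -(5 + 7/tan(x) + 11/tan(x)^2 + 6/tan(x)^3 + 6/tan(x)^4)*exp(-x)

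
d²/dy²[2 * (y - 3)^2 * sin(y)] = -2*y^2*sin(y) + 12*y*sin(y) + 8*y*cos(y) - 14*sin(y) - 24*cos(y)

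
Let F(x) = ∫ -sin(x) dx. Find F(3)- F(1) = cos(3) - cos(1)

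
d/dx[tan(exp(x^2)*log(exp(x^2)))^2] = 4*x*(x^2 + 1)*exp(x^2)*sin(x^2*exp(x^2))/cos(x^2*exp(x^2))^3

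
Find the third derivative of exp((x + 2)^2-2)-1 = 8*x^3*exp(x^2 + 4*x + 2) + 48*x^2*exp(x^2 + 4*x + 2) + 108*x*exp(x^2 + 4*x + 2) + 88*exp(x^2 + 4*x + 2)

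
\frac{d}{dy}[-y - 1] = -1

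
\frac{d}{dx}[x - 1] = 1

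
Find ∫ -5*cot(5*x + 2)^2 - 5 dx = cot(5*x + 2) + C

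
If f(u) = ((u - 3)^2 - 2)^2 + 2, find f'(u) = 4*u^3 - 36*u^2 + 100*u - 84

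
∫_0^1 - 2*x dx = -1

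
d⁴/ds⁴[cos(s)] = cos(s)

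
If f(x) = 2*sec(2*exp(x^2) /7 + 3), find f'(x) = 8*x*exp(x^2)*tan(2*exp(x^2)/7 + 3)*sec(2*exp(x^2)/7 + 3)/7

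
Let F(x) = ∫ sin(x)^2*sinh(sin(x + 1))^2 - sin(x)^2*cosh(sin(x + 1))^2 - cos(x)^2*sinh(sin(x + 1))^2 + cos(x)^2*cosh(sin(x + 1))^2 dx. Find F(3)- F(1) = -sin(2)/2 + sin(6)/2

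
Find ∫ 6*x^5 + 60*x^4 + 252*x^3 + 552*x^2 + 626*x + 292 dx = x^6 + 12*x^5 + 63*x^4 + 184*x^3 + 313*x^2 + 292*x + C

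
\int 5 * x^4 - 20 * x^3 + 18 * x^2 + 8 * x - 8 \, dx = x^5 - 5*x^4 + 6*x^3 + 4*x^2 - 8*x + C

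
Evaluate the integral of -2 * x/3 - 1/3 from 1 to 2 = -4/3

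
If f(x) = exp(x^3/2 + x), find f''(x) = 9*x^4*exp(x^3/2 + x)/4 + 3*x^2*exp(x^3/2 + x) + 3*x*exp(x^3/2 + x) + exp(x^3/2 + x)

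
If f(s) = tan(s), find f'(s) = cos(s)^(-2)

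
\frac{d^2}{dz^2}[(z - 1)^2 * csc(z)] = (-z^2 + 2*z^2/sin(z)^2 + 2*z - 4*z*cos(z)/sin(z) - 4*z/sin(z)^2 + 1 + 4*cos(z)/sin(z) + 2/sin(z)^2)/sin(z)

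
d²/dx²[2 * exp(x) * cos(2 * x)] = -2*(4*sin(2*x) + 3*cos(2*x))*exp(x)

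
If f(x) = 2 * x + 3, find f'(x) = 2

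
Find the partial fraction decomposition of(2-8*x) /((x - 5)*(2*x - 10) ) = -4/(x - 5) - 19/(x - 5)^2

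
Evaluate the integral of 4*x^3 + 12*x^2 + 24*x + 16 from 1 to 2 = 95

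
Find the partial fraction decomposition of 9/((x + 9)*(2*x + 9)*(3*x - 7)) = 81/(1394*(3*x - 7)) - 4/(41*(2*x + 9)) + 1/(34*(x + 9))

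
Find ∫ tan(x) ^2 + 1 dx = tan(x) + C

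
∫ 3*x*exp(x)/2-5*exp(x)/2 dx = (3*x - 8)*exp(x)/2 + C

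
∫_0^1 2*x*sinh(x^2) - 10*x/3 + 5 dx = cosh(1) + 7/3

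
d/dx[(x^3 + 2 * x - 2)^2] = 6*x^5 + 16*x^3 - 12*x^2 + 8*x - 8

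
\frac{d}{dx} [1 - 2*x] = -2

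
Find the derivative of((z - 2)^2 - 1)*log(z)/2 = (2*z^2*log(z) + z^2 - 4*z*log(z) - 4*z + 3)/(2*z)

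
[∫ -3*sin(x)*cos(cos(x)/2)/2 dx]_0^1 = -3*sin(1/2) + 3*sin(cos(1)/2)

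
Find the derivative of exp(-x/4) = -exp(-x/4)/4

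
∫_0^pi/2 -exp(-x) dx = -1 + exp(-pi/2)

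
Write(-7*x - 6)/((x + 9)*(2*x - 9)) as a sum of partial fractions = -25/(9*(2*x - 9)) - 19/(9*(x + 9))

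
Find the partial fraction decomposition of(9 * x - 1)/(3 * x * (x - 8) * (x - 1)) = -8/(21*(x - 1)) + 71/(168*(x - 8)) - 1/(24*x)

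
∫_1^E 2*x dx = -1 + exp(2)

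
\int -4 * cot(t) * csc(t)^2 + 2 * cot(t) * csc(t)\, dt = 2*(csc(t) - 1)*csc(t) + C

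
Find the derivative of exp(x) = exp(x)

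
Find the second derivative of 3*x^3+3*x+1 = 18*x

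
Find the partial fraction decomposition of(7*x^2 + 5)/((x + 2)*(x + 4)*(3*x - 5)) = 20/(17*(3*x - 5)) + 117/(34*(x + 4)) - 3/(2*(x + 2))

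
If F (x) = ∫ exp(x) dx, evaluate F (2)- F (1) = -E + exp(2)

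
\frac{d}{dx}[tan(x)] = cos(x)^(-2)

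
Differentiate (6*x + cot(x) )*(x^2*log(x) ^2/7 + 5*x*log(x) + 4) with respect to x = -x^2*log(x)^2*cot(x)^2/7 + 17*x^2*log(x)^2/7 + 12*x^2*log(x)/7 + 2*x*log(x)^2*cot(x)/7 - 5*x*log(x)*cot(x)^2 + 2*x*log(x)*cot(x)/7 + 55*x*log(x) + 30*x + 5*log(x)*cot(x) - 4*cot(x)^2 + 5*cot(x) + 20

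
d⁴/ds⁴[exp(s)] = exp(s)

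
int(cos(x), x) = sin(x) + C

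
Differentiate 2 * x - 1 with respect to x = 2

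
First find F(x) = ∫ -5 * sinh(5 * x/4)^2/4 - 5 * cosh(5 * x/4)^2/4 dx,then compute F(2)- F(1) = -sinh(5)/2 + sinh(5/2)/2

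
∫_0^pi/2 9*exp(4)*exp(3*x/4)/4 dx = -3*exp(4) + 3*exp(3*pi/8 + 4)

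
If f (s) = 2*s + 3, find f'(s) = 2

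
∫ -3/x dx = -3*log(3*x) + C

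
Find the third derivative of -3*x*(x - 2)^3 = 108 - 72*x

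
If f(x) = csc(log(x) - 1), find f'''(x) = (-15*sin(log(x) - 1) - 3*sin(3*(log(x) - 1)) - 25*cos(log(x) - 1) + cos(3*(log(x) - 1)))/(x^3*(1 - cos(2*(log(x) - 1)))^2)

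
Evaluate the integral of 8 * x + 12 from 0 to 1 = 16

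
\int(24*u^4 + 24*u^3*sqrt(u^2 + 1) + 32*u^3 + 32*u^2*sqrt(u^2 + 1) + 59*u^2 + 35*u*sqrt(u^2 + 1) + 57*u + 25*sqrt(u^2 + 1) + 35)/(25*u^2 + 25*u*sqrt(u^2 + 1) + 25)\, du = 8*u^3/25 + 16*u^2/25 + 7*u/5 + log(u + sqrt(u^2 + 1)) + C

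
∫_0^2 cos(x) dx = sin(2)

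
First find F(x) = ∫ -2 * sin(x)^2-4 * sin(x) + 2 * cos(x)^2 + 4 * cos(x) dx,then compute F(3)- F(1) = -(cos(1) + sin(1) + 2)^2 + (cos(3) + sin(3) + 2)^2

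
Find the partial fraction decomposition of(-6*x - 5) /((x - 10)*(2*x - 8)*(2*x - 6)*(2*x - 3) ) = 28/(255*(2*x - 3)) - 23/(84*(x - 3)) + 29/(120*(x - 4)) - 65/(2856*(x - 10))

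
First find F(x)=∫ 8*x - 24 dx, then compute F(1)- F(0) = -20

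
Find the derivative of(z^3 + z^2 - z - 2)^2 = 6*z^5 + 10*z^4 - 4*z^3 - 18*z^2 - 6*z + 4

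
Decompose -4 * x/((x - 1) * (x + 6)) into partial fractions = -24/(7*(x + 6)) - 4/(7*(x - 1))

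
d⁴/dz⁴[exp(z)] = exp(z)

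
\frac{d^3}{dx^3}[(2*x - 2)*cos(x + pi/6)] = 2*x*sin(x + pi/6) - 2*sin(x + pi/6) - 6*cos(x + pi/6)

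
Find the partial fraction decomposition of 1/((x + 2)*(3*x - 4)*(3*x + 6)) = 3/(100*(3*x - 4)) - 1/(100*(x + 2)) - 1/(30*(x + 2)^2)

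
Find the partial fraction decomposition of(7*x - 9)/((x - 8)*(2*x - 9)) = -45/(7*(2*x - 9)) + 47/(7*(x - 8))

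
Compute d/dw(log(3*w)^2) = (2*log(w) + 2*log(3))/w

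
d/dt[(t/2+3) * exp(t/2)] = t*exp(t/2)/4 + 2*exp(t/2)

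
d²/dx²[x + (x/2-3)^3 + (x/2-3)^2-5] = 3*x/4 - 4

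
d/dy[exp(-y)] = -exp(-y)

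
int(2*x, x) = x^2 + C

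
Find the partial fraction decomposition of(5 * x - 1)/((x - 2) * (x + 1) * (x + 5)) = -13/(14*(x + 5)) + 1/(2*(x + 1)) + 3/(7*(x - 2))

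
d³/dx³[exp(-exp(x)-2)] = (-exp(3*x) + 3*exp(2*x) - exp(x))*exp(-exp(x) - 2)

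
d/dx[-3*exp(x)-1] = -3*exp(x)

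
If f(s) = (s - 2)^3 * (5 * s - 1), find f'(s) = 20*s^3 - 93*s^2 + 132*s - 52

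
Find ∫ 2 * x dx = x^2 + C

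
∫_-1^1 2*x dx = 0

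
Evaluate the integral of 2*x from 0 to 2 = 4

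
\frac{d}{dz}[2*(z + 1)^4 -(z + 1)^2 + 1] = 8*z^3 + 24*z^2 + 22*z + 6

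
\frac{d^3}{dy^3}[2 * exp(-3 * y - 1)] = -54*exp(-3*y - 1)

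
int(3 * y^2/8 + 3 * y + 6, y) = y^3/8 + 3*y^2/2 + 6*y + C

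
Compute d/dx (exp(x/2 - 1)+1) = exp(x/2 - 1)/2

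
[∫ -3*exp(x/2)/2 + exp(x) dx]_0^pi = -3*exp(pi/2) + 2 + exp(pi)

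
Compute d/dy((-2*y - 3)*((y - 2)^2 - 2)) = -6*y^2 + 10*y + 8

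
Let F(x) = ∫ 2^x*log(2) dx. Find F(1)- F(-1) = 3/2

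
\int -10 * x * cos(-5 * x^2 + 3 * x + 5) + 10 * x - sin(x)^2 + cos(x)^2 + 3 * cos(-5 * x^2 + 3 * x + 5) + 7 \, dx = 5*x^2 + 7*x + sin(2*x)/2 + sin(-5*x^2 + 3*x + 5) + C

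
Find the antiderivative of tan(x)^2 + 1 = tan(x) + C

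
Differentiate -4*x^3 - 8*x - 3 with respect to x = -12*x^2 - 8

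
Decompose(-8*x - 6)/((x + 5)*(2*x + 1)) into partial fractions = -4/(9*(2*x + 1)) - 34/(9*(x + 5))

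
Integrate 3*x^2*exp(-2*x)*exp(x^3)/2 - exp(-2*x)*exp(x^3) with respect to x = exp(x*(x^2 - 2))/2 + C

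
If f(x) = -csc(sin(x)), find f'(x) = cos(x)*cot(sin(x))*csc(sin(x))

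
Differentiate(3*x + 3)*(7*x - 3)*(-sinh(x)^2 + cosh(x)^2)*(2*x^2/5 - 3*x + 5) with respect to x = 168*x^3/5 - 873*x^2/5 + 654*x/5 + 87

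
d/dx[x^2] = 2*x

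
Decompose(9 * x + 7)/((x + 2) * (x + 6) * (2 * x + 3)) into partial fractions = -26/(9*(2*x + 3)) - 47/(36*(x + 6)) + 11/(4*(x + 2))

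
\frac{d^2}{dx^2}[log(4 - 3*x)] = -9/(9*x^2 - 24*x + 16)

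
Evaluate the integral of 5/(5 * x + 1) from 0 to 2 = log(11)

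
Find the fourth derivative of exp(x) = exp(x)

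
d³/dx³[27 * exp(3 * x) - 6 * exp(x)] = 729*exp(3*x) - 6*exp(x)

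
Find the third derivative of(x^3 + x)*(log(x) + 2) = (6*x^2*log(x) + 23*x^2 - 1)/x^2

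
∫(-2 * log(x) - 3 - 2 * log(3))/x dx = (-log(3*x) - 3)*log(3*x) + C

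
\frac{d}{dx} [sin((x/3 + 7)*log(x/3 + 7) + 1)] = (log(x/3 + 7) + 1)*cos(x*log(x/3 + 7)/3 + 7*log(x/3 + 7) + 1)/3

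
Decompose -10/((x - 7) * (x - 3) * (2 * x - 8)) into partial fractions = -5/(4*(x - 3)) + 5/(3*(x - 4)) - 5/(12*(x - 7))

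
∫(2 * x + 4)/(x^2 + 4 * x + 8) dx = log((x + 2)^2 + 4) + C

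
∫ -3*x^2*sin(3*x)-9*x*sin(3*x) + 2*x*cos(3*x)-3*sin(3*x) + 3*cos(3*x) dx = (x^2 + 3*x + 1)*cos(3*x) + C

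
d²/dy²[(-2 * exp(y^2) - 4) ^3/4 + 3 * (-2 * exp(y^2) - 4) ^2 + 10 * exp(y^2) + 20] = -72*y^2*exp(3*y^2) + 136*y^2*exp(y^2) - 12*exp(3*y^2) + 68*exp(y^2)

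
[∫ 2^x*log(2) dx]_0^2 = 3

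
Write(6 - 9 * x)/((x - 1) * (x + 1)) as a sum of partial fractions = -15/(2*(x + 1)) - 3/(2*(x - 1))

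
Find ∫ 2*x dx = x^2 + C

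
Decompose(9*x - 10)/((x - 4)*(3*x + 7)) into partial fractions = 93/(19*(3*x + 7)) + 26/(19*(x - 4))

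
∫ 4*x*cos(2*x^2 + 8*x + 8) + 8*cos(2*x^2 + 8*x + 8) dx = sin(2*(x + 2)^2) + C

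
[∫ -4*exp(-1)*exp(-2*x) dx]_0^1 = -2*exp(-1) + 2*exp(-3)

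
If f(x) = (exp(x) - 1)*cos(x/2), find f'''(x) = -11*exp(x)*sin(x/2)/8 + exp(x)*cos(x/2)/4 - sin(x/2)/8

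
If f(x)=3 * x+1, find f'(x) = 3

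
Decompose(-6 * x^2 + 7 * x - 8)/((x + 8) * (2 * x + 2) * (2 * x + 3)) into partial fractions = 64/(13*(2*x + 3)) - 32/(13*(x + 8)) - 3/(2*(x + 1))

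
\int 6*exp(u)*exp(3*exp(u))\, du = 2*exp(3*exp(u)) + C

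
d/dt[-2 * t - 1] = -2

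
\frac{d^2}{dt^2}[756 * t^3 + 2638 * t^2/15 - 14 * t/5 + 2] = 4536*t + 5276/15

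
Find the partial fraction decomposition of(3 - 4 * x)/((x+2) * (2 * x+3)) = 18/(2*x + 3) - 11/(x + 2)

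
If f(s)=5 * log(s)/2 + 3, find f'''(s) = 5/s^3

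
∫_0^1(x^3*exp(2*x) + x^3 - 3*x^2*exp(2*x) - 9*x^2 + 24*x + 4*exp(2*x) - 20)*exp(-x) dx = -E + exp(-1)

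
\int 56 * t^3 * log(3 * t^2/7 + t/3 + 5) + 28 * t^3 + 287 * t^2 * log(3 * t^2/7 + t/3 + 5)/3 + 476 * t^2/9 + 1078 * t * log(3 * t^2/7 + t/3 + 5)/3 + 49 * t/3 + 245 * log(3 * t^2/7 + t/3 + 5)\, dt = 7*t*(2*t + 3)*(9*t^2 + 7*t + 105)*log(3*t^2/7 + t/3 + 5)/9 + C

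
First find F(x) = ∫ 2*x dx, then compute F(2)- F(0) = 4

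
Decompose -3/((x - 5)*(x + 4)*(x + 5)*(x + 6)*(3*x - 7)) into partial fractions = 243/(83600*(3*x - 7)) - 3/(550*(x + 6)) + 3/(220*(x + 5)) - 1/(114*(x + 4)) - 1/(2640*(x - 5))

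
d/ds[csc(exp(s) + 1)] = -exp(s)*cot(exp(s) + 1)*csc(exp(s) + 1)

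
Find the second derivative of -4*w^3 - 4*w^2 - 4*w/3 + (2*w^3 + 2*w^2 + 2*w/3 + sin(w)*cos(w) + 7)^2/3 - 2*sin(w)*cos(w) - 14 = 40*w^4 - 8*w^3*sin(2*w)/3 + 160*w^3/3 - 8*w^2*sin(2*w)/3 + 8*w^2*cos(2*w) + 80*w^2/3 + 28*w*sin(2*w)/9 + 16*w*cos(2*w)/3 + 112*w/3 + 4*(1 - cos(2*w))^2/3 - 4*sin(2*w) + 32*cos(2*w)/9 + 242/27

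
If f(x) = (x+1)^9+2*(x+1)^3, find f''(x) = 72*x^7 + 504*x^6 + 1512*x^5 + 2520*x^4 + 2520*x^3 + 1512*x^2 + 516*x + 84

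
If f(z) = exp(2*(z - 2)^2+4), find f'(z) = 4*z*exp(2*z^2 - 8*z + 12) - 8*exp(2*z^2 - 8*z + 12)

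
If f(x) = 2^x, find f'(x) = 2^x*log(2)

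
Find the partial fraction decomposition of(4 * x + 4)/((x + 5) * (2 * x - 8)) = 8/(9*(x + 5)) + 10/(9*(x - 4))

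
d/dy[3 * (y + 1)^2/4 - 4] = 3*y/2 + 3/2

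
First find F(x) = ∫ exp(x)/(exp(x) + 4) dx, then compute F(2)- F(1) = -log(E + 4) + log(4 + exp(2))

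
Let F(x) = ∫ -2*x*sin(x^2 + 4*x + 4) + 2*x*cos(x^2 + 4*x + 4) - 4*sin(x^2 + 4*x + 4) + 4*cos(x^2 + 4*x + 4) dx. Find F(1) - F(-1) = cos(9) - sin(1) - cos(1) + sin(9)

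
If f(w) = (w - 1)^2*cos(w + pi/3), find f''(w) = -w^2*cos(w + pi/3) - 4*w*sin(w + pi/3) + 2*w*cos(w + pi/3) + 4*sin(w + pi/3) + cos(w + pi/3)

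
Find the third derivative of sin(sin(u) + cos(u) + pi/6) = 2*(sqrt(2)*sin(u)*cos(u)*cos(sqrt(2)*sin(u + pi/4) + pi/6) + 3*sin(u + pi/4)*sin(sqrt(2)*sin(u + pi/4) + pi/6) - sqrt(2)*cos(sqrt(2)*sin(u + pi/4) + pi/6))*cos(u + pi/4)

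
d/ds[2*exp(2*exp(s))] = 4*exp(s + 2*exp(s))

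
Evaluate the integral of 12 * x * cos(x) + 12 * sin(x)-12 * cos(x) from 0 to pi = 0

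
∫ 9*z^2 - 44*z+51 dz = 3*z^3 - 22*z^2 + 51*z + C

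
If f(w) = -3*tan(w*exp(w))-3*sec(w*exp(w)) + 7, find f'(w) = -3*(w*sin(w*exp(w)) + w + sin(w*exp(w)) + 1)*exp(w)/cos(w*exp(w))^2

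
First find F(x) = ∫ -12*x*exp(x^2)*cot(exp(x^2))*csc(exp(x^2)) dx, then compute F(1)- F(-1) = 0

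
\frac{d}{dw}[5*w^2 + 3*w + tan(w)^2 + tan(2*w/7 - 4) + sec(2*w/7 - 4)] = 10*w + 2*tan(w)^3 + 2*tan(w) + 2*tan(2*w/7 - 4)^2/7 + 2*tan(2*w/7 - 4)*sec(2*w/7 - 4)/7 + 23/7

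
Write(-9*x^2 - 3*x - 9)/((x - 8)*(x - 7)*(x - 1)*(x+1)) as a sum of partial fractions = 5/(48*(x + 1)) - 1/(4*(x - 1)) + 157/(16*(x - 7)) - 29/(3*(x - 8))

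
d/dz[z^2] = 2*z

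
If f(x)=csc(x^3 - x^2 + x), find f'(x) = (-3*x^2 + 2*x - 1)*cos(x*(x^2 - x + 1))/sin(x*(x^2 - x + 1))^2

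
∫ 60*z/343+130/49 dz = 30*z^2/343 + 130*z/49 + C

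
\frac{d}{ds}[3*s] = 3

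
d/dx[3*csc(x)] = -3*cot(x)*csc(x)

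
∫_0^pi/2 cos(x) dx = 1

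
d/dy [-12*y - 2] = -12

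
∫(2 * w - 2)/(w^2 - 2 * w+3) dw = log(3*(w - 1)^2 + 6) + C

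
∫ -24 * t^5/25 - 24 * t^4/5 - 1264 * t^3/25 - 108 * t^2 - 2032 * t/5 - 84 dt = -4*t^6/25 - 24*t^5/25 - 316*t^4/25 - 36*t^3 - 1016*t^2/5 - 84*t + C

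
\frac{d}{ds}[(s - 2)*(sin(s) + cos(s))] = -s*sin(s) + s*cos(s) + 3*sin(s) - cos(s)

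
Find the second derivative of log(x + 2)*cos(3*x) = -(9*x^2*log(x + 2)*cos(3*x) + 36*x*log(x + 2)*cos(3*x) + 6*x*sin(3*x) + 36*log(x + 2)*cos(3*x) + 12*sin(3*x) + cos(3*x))/(x^2 + 4*x + 4)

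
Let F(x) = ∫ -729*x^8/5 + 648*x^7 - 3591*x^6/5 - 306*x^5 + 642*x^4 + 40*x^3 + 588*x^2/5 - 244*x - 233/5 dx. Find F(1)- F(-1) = 22/5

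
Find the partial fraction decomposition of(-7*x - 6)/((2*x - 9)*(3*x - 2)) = 32/(23*(3*x - 2)) - 75/(23*(2*x - 9))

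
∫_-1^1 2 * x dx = 0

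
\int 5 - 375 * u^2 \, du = -125*u^3 + 5*u + C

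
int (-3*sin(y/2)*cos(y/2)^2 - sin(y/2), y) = (cos(y) + 3)*cos(y/2) + C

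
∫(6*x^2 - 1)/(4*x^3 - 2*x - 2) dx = log(2*x^3 - x - 1)/2 + C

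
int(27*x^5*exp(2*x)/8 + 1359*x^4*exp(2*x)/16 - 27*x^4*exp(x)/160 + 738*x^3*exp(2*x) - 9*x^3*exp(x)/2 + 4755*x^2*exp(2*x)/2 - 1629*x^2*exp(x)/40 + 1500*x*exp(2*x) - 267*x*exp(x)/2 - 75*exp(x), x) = x*(10*x*exp(x) - 1)*(120*x + (3*x + 20)^3 + 8*(3*x + 20)^2 + 800)*exp(x)/160 + C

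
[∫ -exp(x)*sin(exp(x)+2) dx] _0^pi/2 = cos(2 + exp(pi/2)) - cos(3)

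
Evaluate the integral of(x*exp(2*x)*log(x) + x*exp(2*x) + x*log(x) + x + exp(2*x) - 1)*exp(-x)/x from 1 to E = -E - 2*exp(-E) + exp(-1) + 2*exp(E)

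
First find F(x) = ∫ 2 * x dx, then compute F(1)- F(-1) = 0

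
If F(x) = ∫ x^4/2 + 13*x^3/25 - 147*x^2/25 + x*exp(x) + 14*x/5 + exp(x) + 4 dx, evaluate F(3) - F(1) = -E + 71/25 + 3*exp(3)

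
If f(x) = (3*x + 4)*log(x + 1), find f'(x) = (3*x*log(x + 1) + 3*x + 3*log(x + 1) + 4)/(x + 1)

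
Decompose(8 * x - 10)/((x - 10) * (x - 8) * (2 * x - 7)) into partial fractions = 8/(13*(2*x - 7)) - 3/(x - 8) + 35/(13*(x - 10))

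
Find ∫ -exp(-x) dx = exp(-x) + C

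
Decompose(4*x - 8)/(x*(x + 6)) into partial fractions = 16/(3*(x + 6)) - 4/(3*x)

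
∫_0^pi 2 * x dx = pi^2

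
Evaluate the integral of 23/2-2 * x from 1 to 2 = 17/2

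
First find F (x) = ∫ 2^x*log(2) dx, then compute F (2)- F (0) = 3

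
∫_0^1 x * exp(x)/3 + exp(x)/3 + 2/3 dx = 2/3 + E/3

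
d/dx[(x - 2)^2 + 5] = 2*x - 4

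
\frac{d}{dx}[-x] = -1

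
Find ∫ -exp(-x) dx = exp(-x) + C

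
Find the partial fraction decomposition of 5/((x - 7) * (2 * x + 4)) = -5/(18*(x + 2)) + 5/(18*(x - 7))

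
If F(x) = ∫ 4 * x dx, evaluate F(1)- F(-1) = 0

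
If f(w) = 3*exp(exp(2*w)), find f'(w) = 6*exp(2*w + exp(2*w))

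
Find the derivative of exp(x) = exp(x)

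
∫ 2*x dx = x^2 + C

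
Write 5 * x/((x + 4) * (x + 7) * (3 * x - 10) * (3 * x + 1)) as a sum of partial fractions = 3/(484*(3*x + 1)) + 75/(3751*(3*x - 10)) + 7/(372*(x + 7)) - 10/(363*(x + 4))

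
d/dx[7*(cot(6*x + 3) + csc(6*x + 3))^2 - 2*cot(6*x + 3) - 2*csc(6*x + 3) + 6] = -84*cot(6*x + 3)^3 - 168*cot(6*x + 3)^2*csc(6*x + 3) + 12*cot(6*x + 3)^2 - 84*cot(6*x + 3)*csc(6*x + 3)^2 + 12*cot(6*x + 3)*csc(6*x + 3) - 84*cot(6*x + 3) - 84*csc(6*x + 3) + 12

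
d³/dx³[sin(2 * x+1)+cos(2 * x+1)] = 8*sin(2*x + 1) - 8*cos(2*x + 1)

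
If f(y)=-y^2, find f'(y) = -2*y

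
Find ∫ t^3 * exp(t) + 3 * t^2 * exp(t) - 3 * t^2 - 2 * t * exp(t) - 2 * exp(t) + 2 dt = t*(t^2 - 2)*(exp(t) - 1) + C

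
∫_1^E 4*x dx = -2 + 2*exp(2)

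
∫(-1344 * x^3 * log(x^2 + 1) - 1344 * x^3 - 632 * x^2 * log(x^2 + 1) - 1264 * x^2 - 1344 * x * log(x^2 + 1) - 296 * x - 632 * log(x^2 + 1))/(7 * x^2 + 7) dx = -4*(168*x^2 + 158*x + 37)*log(x^2 + 1)/7 + C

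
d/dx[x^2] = 2*x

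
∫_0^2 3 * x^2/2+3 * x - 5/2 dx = 5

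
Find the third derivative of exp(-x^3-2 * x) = (-27*x^6 - 54*x^4 + 54*x^3 - 36*x^2 + 36*x - 14)*exp(-x^3 - 2*x)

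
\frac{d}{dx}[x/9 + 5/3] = 1/9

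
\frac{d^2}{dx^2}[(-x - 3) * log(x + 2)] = (-x - 1)/(x^2 + 4*x + 4)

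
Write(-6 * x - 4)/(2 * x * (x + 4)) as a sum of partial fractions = -5/(2*(x + 4)) - 1/(2*x)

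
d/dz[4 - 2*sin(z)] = -2*cos(z)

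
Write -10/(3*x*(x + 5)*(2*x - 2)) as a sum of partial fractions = -1/(18*(x + 5)) - 5/(18*(x - 1)) + 1/(3*x)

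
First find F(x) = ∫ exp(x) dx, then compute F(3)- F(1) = -E + exp(3)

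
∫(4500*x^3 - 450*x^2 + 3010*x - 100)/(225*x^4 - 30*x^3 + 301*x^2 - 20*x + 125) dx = 5*log((15*x^2 - x + 10)^2/25 + 1) + C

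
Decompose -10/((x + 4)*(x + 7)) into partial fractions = 10/(3*(x + 7)) - 10/(3*(x + 4))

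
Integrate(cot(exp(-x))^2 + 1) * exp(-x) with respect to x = cot(exp(-x)) + C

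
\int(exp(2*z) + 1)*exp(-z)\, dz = 2*sinh(z) + C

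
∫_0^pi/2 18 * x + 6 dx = -1 + (1 + 3*pi/2)^2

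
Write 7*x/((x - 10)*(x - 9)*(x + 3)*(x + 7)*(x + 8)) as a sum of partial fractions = -28/(765*(x + 8)) + 49/(1088*(x + 7)) - 7/(1040*(x + 3)) - 21/(1088*(x - 9)) + 35/(1989*(x - 10))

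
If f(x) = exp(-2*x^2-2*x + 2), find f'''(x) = (-64*x^3 - 96*x^2 + 16)*exp(-2*x^2 - 2*x + 2)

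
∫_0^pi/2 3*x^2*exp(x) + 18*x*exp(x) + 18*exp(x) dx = -6 + 3*(-2 + (pi/2 + 2)^2)*exp(pi/2)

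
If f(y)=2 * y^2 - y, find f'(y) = 4*y - 1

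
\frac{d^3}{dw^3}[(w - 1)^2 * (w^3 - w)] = 60*w^2 - 48*w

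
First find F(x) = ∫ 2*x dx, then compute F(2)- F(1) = 3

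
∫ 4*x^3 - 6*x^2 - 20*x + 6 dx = x^4 - 2*x^3 - 10*x^2 + 6*x + C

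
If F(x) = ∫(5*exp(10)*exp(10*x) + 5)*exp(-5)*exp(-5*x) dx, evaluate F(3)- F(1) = -exp(10) - exp(-20) + exp(-10) + exp(20)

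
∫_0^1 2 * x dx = 1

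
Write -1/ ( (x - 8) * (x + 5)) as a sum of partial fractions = 1/(13*(x + 5)) - 1/(13*(x - 8))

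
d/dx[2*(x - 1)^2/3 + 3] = 4*x/3 - 4/3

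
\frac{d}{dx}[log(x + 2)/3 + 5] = 1/(3*x + 6)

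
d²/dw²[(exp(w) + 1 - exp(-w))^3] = (9*exp(6*w) + 12*exp(5*w) + 12*exp(w) - 9)*exp(-3*w)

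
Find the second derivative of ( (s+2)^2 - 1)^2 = 12*s^2 + 48*s + 44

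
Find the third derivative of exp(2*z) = 8*exp(2*z)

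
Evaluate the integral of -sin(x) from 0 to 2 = -1 + cos(2)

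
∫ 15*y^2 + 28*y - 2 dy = 5*y^3 + 14*y^2 - 2*y + C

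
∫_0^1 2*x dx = 1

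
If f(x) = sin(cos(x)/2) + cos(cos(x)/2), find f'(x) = -sqrt(2)*sin(x)*cos(cos(x)/2 + pi/4)/2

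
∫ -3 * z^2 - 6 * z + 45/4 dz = -z^3 - 3*z^2 + 45*z/4 + C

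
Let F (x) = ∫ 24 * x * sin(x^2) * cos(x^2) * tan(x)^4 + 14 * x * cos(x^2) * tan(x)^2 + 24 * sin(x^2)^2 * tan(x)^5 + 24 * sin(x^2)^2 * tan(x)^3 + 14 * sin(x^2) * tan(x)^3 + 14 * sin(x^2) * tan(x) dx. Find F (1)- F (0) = 7*sin(1)*tan(1)^2 + 6*sin(1)^2*tan(1)^4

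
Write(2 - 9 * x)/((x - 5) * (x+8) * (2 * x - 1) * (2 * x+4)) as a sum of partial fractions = 2/(153*(2*x - 1)) - 37/(1326*(x + 8)) + 1/(21*(x + 2)) - 43/(1638*(x - 5))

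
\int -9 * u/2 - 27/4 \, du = -9*u^2/4 - 27*u/4 + C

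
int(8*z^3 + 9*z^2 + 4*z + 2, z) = 2*z^4 + 3*z^3 + 2*z^2 + 2*z + C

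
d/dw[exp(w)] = exp(w)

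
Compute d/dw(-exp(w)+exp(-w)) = (-exp(2*w) - 1)*exp(-w)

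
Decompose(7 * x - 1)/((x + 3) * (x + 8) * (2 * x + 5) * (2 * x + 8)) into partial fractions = -74/(33*(2*x + 5)) + 57/(440*(x + 8)) - 29/(24*(x + 4)) + 11/(5*(x + 3))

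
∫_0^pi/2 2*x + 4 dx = -4 + (pi/2 + 2)^2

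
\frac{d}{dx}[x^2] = 2*x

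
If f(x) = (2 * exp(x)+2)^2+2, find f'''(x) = 32*exp(2*x) + 8*exp(x)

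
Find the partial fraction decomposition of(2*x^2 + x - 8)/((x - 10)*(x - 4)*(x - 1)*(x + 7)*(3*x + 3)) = 83/(26928*(x + 7)) + 7/(1980*(x + 1)) - 5/(1296*(x - 1)) - 14/(1485*(x - 4)) + 101/(15147*(x - 10))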